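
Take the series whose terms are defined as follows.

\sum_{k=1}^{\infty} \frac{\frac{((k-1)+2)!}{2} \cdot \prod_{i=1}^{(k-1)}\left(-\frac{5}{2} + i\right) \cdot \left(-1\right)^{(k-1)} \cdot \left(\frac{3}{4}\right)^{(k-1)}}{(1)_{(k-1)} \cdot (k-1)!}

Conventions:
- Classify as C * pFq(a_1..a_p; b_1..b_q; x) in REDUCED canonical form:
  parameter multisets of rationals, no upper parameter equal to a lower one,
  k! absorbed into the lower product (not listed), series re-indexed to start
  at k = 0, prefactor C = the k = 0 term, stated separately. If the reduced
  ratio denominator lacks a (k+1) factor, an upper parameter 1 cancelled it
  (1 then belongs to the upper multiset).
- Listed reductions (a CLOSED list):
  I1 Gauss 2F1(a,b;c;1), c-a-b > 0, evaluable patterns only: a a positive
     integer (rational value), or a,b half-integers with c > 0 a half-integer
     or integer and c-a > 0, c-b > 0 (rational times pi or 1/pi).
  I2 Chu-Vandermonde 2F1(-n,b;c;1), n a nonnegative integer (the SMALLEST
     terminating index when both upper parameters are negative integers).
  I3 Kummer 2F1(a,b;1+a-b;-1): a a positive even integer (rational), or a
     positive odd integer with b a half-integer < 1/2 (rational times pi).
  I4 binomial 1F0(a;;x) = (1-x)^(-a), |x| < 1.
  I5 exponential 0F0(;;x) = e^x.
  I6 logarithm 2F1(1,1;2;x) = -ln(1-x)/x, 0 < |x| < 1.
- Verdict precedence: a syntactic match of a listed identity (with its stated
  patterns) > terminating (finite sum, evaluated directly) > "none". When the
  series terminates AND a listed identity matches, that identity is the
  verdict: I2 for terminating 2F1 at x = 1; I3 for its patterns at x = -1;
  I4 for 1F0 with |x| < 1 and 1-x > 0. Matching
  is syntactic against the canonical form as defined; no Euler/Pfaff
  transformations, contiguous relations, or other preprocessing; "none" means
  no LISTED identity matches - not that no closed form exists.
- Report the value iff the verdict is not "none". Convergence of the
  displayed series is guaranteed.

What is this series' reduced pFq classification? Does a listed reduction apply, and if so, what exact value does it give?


The series (x = -\frac{3}{4}) is 2F1: upper {-\frac{3}{2}, 3}, lower {1}, prefactor 1. Verdict: none (x = -\frac{3}{4}): each listed identity misses the multisets {-\frac{3}{2}, 3} ; {1}.

The tell: t_0 being 1, the running product (prefactor 1) telescopes to a rising factorial.
Term ratio: r(k) = -\frac{3}{4} * (k-\frac{3}{2}) (k+3) / [(k+1) (k+1)] ; factor over Q: parameters, x = -\frac{3}{4}, and C = 1.


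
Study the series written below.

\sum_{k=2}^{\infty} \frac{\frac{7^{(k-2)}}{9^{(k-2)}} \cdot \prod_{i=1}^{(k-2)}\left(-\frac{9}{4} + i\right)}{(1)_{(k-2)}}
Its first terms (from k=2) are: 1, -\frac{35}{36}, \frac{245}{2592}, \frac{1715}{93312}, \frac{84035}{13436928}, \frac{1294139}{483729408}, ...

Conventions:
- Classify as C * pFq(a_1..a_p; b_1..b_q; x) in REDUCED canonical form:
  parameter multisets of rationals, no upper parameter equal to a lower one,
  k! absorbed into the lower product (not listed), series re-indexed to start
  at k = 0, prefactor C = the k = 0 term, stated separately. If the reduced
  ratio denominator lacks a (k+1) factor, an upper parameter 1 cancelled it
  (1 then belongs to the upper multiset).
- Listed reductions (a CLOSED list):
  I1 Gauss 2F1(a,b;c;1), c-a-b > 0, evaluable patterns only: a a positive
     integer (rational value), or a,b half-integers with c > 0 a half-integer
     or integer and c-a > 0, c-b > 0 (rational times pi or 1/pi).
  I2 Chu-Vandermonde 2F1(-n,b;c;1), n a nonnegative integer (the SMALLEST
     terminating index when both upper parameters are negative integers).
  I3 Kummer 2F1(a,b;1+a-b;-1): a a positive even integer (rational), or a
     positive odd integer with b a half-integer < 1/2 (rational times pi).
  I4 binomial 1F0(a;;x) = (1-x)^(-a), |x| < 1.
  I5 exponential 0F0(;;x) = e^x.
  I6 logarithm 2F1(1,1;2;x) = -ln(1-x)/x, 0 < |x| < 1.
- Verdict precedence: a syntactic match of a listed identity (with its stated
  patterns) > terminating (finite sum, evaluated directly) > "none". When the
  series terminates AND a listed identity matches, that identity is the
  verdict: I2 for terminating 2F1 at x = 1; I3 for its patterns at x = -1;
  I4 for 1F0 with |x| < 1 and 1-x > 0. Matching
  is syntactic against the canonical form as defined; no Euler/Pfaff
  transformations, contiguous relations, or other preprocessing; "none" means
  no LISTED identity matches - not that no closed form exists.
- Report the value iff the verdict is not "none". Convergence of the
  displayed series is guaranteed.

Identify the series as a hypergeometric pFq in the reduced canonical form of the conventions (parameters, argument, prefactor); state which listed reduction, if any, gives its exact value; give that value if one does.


Canonical form: C = 1 times 1F0 with upper {-\frac{5}{4}}, lower {-}, x = \frac{7}{9}. Verdict: binomial (I4) fires (the 1F0 binomial series: exponent 5/4, x = \frac{7}{9}). Sum: \left(\frac{2}{9}\right)^{\frac{5}{4}}.

Structural cue: t_0 = 1 here, and (1)_k (C = 1) is k! itself.
Adjacent-term ratio: r(k) = \frac{7}{9} * (k-\frac{5}{4}) / [(k+1)] ; factor over Q: parameters, x = \frac{7}{9}, and C = 1.


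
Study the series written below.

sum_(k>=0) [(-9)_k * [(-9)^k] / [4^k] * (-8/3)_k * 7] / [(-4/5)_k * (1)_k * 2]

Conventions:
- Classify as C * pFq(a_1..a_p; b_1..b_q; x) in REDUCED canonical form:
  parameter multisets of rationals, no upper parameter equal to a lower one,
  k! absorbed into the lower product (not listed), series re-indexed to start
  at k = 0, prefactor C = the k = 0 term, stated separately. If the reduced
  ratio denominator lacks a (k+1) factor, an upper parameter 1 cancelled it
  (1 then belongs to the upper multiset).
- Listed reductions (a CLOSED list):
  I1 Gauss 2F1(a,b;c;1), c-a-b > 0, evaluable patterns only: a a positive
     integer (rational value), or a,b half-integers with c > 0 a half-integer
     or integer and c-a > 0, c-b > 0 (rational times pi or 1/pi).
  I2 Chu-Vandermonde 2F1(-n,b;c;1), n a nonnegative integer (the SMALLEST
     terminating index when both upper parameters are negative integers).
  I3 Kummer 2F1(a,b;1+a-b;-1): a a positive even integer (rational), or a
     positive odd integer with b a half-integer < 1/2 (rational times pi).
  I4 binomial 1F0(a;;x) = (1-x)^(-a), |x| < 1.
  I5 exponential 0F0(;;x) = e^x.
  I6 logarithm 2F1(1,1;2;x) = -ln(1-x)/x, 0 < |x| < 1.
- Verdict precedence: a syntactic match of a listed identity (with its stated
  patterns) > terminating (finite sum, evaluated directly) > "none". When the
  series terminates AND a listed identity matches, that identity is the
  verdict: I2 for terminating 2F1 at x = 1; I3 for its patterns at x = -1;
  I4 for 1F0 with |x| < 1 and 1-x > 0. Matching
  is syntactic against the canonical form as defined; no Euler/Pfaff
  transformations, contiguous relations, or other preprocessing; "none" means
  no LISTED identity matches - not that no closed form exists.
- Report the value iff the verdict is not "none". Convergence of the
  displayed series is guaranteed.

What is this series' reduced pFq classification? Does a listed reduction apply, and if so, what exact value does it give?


The tell: with t_0 = 7/2, (1)_k (C = 7/2, x = -9/4) is k! itself.
Step ratio: r(k) = (-9/4) * (k-9) (k-8/3) / [(k-4/5) (k+1)] ; factor over Q: parameters, x = (-9/4), and C = 7/2.

x = -9/4 here; the reduced form reads 2F1, upper {-9, -8/3}, lower {-4/5}, C = 7/2. Verdict: terminating (-9 upstairs). 10 nonzero terms in all; added directly. Value: 9061203463837/72630272.


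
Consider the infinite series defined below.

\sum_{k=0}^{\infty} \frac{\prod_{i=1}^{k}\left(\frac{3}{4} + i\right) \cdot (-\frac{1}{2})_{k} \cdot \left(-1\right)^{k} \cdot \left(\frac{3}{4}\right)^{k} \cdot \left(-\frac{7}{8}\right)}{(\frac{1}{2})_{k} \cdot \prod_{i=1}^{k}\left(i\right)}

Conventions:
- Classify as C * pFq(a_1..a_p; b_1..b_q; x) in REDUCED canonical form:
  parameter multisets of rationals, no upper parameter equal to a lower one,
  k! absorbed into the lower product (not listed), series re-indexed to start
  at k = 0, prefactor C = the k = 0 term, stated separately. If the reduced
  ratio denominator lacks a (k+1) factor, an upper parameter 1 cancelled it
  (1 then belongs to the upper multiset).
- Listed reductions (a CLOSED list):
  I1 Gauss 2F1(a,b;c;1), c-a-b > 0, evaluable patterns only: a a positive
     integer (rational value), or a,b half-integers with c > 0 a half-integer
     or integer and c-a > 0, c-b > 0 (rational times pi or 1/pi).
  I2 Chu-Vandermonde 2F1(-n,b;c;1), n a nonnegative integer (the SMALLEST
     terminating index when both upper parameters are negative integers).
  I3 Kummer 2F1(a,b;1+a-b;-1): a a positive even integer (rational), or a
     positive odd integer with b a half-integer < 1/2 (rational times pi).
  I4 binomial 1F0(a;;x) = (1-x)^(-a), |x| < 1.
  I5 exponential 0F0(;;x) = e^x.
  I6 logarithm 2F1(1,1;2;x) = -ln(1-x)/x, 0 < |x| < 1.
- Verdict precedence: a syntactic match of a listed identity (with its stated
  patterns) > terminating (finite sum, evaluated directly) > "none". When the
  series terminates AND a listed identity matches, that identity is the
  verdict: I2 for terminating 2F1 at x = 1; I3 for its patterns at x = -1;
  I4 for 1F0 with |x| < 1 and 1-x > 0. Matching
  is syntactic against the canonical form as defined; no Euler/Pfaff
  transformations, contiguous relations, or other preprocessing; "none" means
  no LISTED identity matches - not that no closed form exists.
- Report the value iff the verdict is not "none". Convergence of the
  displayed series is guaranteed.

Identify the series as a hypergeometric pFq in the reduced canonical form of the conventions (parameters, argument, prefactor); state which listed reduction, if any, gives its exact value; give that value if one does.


Key observation: t_0 = -\frac{7}{8} here, and the product of the first k integers (C = -7/8, x = -3/4) is k!.
Ratio: r(k) = -\frac{3}{4} * (k-\frac{1}{2}) (k+\frac{7}{4}) / [(k+\frac{1}{2}) (k+1)] - rational; roots negated = parameters, x = -\frac{3}{4}, C = -\frac{7}{8}.

This is -\frac{7}{8} * 2F1(-\frac{1}{2}, \frac{7}{4}; \frac{1}{2}; -\frac{3}{4}) in reduced canonical form. Verdict: none. No listed pattern accepts 2F1(-\frac{1}{2}, \frac{7}{4}; \frac{1}{2}; -\frac{3}{4}).


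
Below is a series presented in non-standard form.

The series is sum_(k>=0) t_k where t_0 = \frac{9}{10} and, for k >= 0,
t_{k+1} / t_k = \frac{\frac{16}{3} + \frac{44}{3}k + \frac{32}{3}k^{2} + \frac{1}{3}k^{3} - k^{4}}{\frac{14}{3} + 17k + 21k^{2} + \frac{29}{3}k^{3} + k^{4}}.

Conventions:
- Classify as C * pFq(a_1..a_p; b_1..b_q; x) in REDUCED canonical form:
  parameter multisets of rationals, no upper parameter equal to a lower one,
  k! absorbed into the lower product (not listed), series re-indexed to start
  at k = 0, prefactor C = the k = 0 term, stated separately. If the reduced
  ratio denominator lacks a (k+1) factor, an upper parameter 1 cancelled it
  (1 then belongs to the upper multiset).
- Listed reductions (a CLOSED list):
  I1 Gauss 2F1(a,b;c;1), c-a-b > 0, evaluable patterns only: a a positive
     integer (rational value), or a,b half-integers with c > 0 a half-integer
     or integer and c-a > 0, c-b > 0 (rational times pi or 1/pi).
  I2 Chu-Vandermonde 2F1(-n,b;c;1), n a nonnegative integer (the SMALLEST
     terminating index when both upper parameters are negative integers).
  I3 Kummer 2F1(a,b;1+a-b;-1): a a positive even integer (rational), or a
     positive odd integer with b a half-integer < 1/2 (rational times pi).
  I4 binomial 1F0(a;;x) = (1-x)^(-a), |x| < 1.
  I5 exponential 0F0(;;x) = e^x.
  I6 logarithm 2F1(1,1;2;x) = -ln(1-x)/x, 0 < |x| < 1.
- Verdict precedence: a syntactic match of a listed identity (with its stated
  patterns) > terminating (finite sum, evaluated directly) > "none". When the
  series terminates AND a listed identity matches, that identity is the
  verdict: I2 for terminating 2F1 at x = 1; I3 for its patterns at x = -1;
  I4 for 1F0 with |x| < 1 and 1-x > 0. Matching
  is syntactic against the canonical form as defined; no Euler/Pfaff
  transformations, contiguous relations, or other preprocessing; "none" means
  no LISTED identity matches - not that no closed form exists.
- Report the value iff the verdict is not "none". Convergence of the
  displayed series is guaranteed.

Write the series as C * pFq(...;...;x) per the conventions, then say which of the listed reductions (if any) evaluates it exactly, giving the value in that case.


The series (x = -1) is 2F1: upper {-4, 2}, lower {7}, prefactor \frac{9}{10}. Verdict: the Kummer evaluation I3 fires (x = -1; c = 7 equals 1+a-b for upper {-4, 2}: listed pattern). Value: \frac{27}{10}.

First insight: t_0 = \frac{9}{10} here, and cancel k + 2/3 from the displayed ratio first; then C = 9/10, x = -1.
Step ratio: r(k) = -1 * (k-4) (k+2) / [(k+7) (k+1)] - rational; roots negated = parameters, x = -1, C = \frac{9}{10}.


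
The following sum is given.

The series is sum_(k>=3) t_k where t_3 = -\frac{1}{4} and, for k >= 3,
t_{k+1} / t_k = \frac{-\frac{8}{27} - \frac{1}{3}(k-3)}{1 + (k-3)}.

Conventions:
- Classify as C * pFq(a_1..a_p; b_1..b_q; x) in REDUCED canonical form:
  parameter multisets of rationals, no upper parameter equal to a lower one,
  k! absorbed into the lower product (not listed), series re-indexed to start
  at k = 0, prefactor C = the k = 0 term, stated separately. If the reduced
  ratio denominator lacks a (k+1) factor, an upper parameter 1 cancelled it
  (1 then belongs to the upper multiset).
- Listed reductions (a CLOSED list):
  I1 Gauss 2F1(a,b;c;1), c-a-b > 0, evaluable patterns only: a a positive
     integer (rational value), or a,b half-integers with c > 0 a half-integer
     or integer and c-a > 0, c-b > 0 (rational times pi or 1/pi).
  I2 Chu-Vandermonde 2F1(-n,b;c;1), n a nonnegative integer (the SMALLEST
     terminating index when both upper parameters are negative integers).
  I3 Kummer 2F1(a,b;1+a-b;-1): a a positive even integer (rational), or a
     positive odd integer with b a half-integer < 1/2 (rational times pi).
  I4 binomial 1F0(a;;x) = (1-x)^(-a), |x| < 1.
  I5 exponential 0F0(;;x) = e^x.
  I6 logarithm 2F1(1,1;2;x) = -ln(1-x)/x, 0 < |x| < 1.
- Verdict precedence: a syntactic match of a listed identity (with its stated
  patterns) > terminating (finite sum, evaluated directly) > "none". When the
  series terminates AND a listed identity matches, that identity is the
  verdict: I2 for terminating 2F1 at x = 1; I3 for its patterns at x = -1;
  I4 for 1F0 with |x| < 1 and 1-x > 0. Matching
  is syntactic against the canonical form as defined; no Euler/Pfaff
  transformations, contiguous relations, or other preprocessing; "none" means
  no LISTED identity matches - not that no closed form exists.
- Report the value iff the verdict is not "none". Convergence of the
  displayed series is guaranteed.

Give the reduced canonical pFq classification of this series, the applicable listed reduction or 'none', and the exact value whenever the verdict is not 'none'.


Canonical form: C = -\frac{1}{4} times 1F0 with upper {\frac{8}{9}}, lower {-}, x = -\frac{1}{3}. Verdict (x = -\frac{1}{3}): binomial (I4) applies (the 1F0 binomial series: exponent -8/9, x = -\frac{1}{3}). Value: \left(-\frac{1}{4}\right) \cdot \left(\frac{4}{3}\right)^{-\frac{8}{9}}.

Key observation: from the first term -\frac{1}{4}: roots of the ratio polynomials (C = -1/4, x = -1/3) are the negated parameters.
Step ratio: r(k) = -\frac{1}{3} * (k+\frac{8}{9}) / [(k+1)] - rational in k. x = -\frac{1}{3}; t_0 = -\frac{1}{4}; negate the roots.


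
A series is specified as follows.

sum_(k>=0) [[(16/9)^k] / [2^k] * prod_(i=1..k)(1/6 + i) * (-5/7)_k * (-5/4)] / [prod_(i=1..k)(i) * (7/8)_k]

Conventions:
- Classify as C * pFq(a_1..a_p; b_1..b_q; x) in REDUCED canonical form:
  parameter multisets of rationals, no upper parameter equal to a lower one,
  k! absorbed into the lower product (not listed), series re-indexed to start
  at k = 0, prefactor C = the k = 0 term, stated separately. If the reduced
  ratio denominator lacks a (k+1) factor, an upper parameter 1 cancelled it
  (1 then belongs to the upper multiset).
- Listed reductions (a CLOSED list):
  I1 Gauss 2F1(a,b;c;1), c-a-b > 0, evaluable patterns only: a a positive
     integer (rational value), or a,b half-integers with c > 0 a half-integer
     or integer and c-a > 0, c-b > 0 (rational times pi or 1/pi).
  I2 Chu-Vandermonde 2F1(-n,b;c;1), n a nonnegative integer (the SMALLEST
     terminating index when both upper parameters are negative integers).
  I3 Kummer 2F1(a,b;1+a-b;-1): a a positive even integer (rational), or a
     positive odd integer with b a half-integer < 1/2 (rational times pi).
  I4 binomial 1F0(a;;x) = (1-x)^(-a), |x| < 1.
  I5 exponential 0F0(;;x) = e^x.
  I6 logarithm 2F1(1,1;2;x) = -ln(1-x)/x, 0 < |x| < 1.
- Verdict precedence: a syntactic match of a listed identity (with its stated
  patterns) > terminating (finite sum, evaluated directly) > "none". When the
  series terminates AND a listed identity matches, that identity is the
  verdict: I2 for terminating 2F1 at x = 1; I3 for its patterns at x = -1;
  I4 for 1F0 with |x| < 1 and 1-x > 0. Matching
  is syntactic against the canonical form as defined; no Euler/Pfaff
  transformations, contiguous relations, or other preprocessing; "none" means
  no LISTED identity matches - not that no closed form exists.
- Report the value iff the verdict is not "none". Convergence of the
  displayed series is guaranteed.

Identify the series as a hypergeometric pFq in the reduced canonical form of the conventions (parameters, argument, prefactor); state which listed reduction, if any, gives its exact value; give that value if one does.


Prefactor -5/4, argument 8/9: 2F1 with upper {-5/7, 7/6} over lower {7/8}. Verdict: none - at argument 8/9 the multisets {-5/7, 7/6} ; {7/8} match no listed identity.

Key observation: t_0 being -5/4, the two k-th powers (prefactor -5/4) combine into one argument.
Consecutive-term ratio: r(k) = (8/9) * (k-5/7) (k+7/6) / [(k+7/8) (k+1)] - rational in k. x = (8/9); t_0 = -5/4; negate the roots.


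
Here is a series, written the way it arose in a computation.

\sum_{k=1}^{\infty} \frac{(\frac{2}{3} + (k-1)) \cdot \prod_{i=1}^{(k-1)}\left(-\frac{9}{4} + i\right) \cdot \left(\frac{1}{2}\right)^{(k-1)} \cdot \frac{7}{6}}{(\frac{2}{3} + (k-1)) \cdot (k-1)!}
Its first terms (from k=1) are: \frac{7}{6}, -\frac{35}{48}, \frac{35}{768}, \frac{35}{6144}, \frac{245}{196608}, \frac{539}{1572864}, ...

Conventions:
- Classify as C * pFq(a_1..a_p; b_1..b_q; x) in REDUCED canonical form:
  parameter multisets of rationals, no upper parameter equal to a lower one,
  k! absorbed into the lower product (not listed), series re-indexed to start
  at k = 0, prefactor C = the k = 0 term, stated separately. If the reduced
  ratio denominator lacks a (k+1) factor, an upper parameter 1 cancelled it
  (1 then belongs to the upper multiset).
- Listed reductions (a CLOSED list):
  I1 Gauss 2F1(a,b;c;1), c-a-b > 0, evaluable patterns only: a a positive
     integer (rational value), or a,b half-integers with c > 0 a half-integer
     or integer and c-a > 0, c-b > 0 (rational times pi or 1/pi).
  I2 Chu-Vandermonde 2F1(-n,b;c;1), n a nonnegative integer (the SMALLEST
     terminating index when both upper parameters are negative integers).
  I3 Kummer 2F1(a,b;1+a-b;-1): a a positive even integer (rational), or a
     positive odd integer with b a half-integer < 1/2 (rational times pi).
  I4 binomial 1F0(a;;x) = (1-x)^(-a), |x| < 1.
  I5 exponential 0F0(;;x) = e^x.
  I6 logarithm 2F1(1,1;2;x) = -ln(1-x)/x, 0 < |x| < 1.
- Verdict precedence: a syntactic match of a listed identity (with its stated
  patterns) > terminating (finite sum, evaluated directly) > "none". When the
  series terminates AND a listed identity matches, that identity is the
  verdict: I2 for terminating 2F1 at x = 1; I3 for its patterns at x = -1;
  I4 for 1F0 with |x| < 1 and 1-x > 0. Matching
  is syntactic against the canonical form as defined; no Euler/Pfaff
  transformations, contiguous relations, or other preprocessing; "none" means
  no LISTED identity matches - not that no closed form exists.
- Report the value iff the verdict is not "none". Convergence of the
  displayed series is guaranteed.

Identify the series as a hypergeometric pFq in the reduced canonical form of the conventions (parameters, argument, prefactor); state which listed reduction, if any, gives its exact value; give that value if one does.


First insight: x = \frac{1}{2} and the running product (prefactor 7/6) telescopes to a rising factorial.
Term ratio: r(k) = \frac{1}{2} * (k-\frac{5}{4}) / [(k+1)] - rational in k, leading ratio \frac{1}{2}; with t_0 = \frac{7}{6}, classification follows.

Classification (C = \frac{7}{6}): 1F0 with upper {-\frac{5}{4}}, lower {-}, argument x = \frac{1}{2}. Verdict: binomial (I4) matches (the 1F0 binomial series: exponent 5/4, x = \frac{1}{2}). Exact value: \frac{7}{6} \cdot \left(\frac{1}{2}\right)^{\frac{5}{4}}.


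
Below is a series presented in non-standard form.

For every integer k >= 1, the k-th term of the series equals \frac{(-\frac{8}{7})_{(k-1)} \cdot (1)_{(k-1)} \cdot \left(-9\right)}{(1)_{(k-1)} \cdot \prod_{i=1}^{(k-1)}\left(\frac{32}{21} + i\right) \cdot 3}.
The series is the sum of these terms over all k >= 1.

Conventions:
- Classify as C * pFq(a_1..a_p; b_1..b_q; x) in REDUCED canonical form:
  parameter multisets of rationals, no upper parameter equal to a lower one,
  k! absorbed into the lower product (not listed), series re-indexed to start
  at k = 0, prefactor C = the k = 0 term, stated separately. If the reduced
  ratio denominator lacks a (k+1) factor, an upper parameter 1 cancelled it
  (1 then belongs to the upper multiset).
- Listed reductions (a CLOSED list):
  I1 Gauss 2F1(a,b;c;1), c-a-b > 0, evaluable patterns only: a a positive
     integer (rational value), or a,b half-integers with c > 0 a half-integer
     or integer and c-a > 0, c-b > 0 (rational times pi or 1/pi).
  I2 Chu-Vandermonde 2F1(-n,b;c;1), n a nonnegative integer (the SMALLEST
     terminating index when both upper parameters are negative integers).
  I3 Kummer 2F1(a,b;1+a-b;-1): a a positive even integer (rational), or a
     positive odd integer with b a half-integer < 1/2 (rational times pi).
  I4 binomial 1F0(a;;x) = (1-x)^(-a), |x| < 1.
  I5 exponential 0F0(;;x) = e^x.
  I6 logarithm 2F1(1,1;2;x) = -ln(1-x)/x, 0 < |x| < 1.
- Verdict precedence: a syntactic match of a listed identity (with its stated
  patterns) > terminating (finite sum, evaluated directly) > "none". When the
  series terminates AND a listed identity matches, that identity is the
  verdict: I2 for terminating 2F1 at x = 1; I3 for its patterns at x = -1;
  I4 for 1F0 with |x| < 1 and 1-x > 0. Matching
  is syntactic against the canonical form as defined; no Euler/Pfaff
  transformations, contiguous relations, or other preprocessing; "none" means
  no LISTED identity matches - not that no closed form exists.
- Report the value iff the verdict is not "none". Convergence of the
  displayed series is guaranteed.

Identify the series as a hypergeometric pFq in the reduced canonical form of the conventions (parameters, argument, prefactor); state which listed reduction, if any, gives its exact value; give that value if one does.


Prefactor -3, argument 1: 2F1 with upper {-\frac{8}{7}, 1} over lower {\frac{53}{21}}. Verdict: this is the Gauss summation I1 (x = 1: the Gamma ratio telescopes since c-a-b = 8/3 > 0 and a = 1 in Z>0). Its exact value is -\frac{12}{7}.

Key step: x = 1 and (1)_k (C = -3) is k! itself.
Ratio: r(k) = 1 * (k-\frac{8}{7}) (k+1) / [(k+\frac{53}{21}) (k+1)] ; factor over Q: parameters, x = 1, and C = -3.


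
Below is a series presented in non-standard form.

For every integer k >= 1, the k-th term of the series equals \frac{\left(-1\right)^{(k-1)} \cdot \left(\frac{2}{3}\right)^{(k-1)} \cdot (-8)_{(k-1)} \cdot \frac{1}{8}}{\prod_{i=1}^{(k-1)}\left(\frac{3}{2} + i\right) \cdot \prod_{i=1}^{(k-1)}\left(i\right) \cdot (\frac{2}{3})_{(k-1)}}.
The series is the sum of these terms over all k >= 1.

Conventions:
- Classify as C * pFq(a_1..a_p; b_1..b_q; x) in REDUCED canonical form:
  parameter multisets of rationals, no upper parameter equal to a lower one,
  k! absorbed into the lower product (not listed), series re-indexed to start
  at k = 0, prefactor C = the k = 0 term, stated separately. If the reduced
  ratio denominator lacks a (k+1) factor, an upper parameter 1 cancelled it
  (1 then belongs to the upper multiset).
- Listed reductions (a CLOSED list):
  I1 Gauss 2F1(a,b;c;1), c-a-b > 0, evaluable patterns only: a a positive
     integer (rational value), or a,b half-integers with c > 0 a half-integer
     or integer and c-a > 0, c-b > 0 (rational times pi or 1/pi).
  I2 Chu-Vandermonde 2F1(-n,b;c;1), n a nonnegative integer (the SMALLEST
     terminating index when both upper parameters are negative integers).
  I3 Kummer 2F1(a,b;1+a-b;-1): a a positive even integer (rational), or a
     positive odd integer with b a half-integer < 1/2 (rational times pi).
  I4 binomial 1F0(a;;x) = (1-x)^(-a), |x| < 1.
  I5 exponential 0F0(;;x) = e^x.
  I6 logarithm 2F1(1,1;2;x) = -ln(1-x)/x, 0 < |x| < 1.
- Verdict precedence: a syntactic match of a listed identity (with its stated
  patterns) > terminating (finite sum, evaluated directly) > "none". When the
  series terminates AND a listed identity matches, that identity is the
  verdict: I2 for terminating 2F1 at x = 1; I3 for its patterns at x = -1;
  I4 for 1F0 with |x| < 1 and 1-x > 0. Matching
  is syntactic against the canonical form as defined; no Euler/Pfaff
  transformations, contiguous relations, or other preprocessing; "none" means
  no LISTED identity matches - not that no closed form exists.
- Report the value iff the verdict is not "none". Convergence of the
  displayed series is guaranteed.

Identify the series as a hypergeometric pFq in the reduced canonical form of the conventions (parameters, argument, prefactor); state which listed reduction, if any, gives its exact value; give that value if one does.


With C = \frac{1}{8}: the canonical form is 1F2(-8; \frac{2}{3}, \frac{5}{2}; -\frac{2}{3}). Verdict: terminating. (-8)_k vanishes past k = 8, leaving a 9-term sum, computed directly. Its exact value is \frac{26414938104193}{37546530021000}.

First insight: from the first term \frac{1}{8}: the (-1)^k factor (C = 1/8, x = -2/3) folds into the argument's sign.
Adjacent-term ratio: r(k) = -\frac{2}{3} * (k-8) / [(k+\frac{2}{3}) (k+\frac{5}{2}) (k+1)] - rational; roots negated = parameters, x = -\frac{2}{3}, C = \frac{1}{8}.


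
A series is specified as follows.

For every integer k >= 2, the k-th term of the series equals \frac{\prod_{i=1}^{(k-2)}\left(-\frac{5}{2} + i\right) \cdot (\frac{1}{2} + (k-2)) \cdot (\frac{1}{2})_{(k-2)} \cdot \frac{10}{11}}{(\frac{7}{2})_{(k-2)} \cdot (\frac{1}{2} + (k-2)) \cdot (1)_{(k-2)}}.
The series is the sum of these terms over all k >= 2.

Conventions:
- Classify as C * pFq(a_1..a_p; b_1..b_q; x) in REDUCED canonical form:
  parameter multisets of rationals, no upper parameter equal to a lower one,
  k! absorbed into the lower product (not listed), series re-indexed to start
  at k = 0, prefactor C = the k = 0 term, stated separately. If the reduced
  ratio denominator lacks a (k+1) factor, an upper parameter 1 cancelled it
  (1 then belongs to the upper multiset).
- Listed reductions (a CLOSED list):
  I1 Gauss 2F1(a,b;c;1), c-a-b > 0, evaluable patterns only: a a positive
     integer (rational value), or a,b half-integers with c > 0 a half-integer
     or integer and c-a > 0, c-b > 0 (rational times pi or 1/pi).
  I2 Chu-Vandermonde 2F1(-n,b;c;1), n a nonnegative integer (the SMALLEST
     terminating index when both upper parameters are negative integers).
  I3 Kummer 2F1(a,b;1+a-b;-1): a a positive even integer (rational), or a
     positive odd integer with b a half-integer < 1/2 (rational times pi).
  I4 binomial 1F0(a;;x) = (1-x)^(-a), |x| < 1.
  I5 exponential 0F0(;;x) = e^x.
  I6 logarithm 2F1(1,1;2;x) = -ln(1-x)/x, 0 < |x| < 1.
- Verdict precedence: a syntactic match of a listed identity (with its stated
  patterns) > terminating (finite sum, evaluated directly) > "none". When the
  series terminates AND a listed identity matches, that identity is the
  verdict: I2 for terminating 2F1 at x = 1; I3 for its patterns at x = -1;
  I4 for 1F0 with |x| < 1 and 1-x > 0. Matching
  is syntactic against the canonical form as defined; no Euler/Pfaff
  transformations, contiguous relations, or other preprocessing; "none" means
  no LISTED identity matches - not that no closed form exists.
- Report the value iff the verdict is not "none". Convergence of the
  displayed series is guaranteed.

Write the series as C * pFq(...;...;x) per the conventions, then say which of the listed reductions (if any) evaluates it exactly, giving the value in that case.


With C = \frac{10}{11}: the canonical form is 2F1(-\frac{3}{2}, \frac{1}{2}; \frac{7}{2}; 1). Verdict at x = 1: Gauss (I1, half-integer pattern) matches (x = 1; upper {-\frac{3}{2}, \frac{1}{2}} half-integers, c = \frac{7}{2} in the evaluable pattern). Its exact value is \frac{2625}{11264} \cdot \pi.

Key observation: t_0 = \frac{10}{11} here, and the running product (C = 10/11, x = 1) telescopes to a rising factorial.
Term ratio: r(k) = 1 * (k-\frac{3}{2}) (k+\frac{1}{2}) / [(k+\frac{7}{2}) (k+1)] - rational; roots negated = parameters, x = 1, C = \frac{10}{11}.


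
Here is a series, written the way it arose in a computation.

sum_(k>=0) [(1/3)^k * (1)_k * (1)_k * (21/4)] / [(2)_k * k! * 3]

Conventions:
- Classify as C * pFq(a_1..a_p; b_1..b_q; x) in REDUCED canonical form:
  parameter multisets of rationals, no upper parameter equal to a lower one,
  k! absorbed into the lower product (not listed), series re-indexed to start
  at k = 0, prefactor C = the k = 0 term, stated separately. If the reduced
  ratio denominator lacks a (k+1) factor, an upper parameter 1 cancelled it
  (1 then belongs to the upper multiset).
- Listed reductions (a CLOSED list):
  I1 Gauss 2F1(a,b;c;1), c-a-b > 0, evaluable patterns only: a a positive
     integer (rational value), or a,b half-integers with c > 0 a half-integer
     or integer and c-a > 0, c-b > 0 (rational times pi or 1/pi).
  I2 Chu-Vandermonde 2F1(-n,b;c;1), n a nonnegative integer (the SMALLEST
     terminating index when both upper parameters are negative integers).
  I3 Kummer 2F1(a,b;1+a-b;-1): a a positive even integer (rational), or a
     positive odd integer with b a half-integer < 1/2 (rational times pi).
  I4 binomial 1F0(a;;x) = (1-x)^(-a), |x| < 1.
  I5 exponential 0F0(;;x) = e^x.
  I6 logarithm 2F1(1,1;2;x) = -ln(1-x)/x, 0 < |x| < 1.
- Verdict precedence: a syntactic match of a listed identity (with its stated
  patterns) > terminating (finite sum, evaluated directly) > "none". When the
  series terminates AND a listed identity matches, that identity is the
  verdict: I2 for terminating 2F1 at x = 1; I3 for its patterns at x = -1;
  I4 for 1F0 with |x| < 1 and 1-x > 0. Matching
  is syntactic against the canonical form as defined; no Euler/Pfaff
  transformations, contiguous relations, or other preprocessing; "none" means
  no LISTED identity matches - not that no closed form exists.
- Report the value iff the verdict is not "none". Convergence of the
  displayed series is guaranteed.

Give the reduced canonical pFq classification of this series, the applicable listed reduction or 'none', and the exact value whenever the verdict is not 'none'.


x = 1/3 here; the reduced form reads 2F1, upper {1, 1}, lower {2}, C = 7/4. Verdict: this is the I6 logarithm reduction (the logarithm: parameters (1,1;2), x = 1/3). Sum: (-21/4) * ln(2/3).

Structural cue: with t_0 = 7/4, the constant factors (C = 7/4, x = 1/3) combine into one prefactor.
Step ratio: r(k) = (1/3) * (k+1) (k+1) / [(k+2) (k+1)] - poly over poly, x = (1/3) from leading terms; C = 7/4 at k = 0.


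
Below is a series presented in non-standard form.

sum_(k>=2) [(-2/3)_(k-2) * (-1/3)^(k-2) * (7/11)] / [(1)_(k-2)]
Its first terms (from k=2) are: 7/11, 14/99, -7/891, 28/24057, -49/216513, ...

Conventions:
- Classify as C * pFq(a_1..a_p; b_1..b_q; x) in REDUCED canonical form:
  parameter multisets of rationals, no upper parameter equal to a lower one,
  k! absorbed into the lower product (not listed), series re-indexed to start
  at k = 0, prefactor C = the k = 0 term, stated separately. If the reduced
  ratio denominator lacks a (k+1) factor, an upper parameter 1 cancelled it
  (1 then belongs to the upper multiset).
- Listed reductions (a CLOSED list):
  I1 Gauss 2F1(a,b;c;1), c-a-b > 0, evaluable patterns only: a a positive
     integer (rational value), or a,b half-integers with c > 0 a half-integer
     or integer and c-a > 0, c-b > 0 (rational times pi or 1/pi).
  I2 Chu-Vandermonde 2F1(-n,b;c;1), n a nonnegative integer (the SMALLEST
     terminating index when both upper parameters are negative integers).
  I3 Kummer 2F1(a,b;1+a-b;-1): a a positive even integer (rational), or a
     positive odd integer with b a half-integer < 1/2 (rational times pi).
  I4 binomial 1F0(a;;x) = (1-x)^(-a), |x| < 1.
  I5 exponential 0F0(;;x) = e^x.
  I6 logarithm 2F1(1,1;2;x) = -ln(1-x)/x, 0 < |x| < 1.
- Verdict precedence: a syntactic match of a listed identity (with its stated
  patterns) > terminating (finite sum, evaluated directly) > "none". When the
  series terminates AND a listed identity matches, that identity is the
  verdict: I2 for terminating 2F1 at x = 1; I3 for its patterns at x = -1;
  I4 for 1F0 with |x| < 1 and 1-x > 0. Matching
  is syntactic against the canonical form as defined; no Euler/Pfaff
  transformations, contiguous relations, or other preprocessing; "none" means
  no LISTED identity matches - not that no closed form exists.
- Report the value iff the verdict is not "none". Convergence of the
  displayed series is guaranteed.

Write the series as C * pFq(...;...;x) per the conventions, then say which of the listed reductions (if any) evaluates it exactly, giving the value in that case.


The tell: t_0 = 7/11 here, and (1)_k (C = 7/11, x = -1/3) is k! itself.
Ratio: r(k) = (-1/3) * (k-2/3) / [(k+1)] - rational in k, leading ratio (-1/3); with t_0 = 7/11, classification follows.

Canonical form: C = 7/11 times 1F0 with upper {-2/3}, lower {-}, x = -1/3. Verdict: the binomial series (I4) matches (the 1F0 binomial series: exponent 2/3, x = -1/3). Value: (7/11) * (4/3)^(2/3).


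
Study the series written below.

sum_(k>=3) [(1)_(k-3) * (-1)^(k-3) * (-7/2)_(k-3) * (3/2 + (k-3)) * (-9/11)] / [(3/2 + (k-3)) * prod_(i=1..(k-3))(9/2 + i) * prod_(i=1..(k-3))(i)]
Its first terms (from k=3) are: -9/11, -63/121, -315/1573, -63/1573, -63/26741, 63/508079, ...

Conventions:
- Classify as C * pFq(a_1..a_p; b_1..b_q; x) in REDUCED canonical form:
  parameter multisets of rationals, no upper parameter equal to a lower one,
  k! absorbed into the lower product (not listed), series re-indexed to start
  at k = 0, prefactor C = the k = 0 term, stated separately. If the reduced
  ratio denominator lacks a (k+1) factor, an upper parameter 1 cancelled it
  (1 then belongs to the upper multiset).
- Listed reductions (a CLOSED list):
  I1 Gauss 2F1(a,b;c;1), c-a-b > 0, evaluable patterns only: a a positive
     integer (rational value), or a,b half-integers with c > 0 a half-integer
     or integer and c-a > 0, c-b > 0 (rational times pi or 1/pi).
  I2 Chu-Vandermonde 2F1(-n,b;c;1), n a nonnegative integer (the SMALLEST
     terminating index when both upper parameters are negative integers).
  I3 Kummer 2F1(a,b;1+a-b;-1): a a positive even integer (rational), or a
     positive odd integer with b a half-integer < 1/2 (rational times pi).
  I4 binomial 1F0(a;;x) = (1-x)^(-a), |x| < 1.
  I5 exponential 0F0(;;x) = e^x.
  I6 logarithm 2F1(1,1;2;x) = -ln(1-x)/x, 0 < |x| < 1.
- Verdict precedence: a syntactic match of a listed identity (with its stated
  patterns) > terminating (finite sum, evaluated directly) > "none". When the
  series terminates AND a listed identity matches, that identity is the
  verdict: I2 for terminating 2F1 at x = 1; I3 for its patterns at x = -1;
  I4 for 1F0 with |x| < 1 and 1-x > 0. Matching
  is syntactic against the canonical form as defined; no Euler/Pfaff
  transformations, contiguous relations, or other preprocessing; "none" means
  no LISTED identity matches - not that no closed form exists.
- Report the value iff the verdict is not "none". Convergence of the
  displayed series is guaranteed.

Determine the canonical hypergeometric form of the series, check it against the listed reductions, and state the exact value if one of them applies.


Key step: with t_0 = -9/11, the lower running product (C = -9/11, x = -1) is a rising factorial.
Term ratio: r(k) = (-1) * (k-7/2) (k+1) / [(k+11/2) (k+1)] ; factor over Q: parameters, x = (-1), and C = -9/11.

This is -9/11 * 2F1(-7/2, 1; 11/2; -1) in reduced canonical form. Verdict: this is the Kummer evaluation I3 (x = -1; c = 11/2 equals 1+a-b for upper {-7/2, 1}: listed pattern). Hence: (-2835/5632) * pi.


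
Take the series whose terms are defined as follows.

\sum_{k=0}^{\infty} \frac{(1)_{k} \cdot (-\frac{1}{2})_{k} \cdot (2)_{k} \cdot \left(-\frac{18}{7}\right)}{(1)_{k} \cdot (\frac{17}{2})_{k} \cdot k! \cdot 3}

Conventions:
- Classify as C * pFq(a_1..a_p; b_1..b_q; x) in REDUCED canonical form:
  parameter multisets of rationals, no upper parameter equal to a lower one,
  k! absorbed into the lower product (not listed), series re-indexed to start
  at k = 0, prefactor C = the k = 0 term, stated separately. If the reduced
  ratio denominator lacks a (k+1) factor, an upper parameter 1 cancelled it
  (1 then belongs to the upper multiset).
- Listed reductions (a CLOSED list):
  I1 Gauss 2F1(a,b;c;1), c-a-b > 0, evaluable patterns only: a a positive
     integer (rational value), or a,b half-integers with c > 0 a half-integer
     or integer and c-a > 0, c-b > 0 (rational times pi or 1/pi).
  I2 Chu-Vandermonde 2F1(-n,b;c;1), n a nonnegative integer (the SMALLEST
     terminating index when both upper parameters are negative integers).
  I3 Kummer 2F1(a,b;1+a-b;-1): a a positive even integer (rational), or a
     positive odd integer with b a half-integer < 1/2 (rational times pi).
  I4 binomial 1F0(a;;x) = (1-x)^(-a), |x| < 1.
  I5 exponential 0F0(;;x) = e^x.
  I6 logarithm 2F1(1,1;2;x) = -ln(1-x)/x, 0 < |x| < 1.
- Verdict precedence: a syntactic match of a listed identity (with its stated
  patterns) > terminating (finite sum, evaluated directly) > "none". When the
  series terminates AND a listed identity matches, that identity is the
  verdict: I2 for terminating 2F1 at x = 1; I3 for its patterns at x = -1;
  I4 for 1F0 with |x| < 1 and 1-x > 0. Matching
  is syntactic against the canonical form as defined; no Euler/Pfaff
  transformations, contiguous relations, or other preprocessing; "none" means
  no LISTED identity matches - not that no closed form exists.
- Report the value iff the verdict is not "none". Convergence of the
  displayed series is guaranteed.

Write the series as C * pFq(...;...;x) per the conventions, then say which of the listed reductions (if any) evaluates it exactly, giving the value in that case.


With C = -\frac{6}{7}: the canonical form is 2F1(-\frac{1}{2}, 2; \frac{17}{2}; 1). Verdict: the Gauss summation I1 applies (x = 1: the Gamma ratio telescopes since c-a-b = 7 > 0 and a = 2 in Z>0). Exact value: -\frac{585}{784}.

Structural cue: with t_0 = -\frac{6}{7}, the denominator's factorial ratio (prefactor -6/7) is a lower Pochhammer.
Adjacent-term ratio: r(k) = 1 * (k-\frac{1}{2}) (k+2) / [(k+\frac{17}{2}) (k+1)] - rational in k. x = 1; t_0 = -\frac{6}{7}; negate the roots.


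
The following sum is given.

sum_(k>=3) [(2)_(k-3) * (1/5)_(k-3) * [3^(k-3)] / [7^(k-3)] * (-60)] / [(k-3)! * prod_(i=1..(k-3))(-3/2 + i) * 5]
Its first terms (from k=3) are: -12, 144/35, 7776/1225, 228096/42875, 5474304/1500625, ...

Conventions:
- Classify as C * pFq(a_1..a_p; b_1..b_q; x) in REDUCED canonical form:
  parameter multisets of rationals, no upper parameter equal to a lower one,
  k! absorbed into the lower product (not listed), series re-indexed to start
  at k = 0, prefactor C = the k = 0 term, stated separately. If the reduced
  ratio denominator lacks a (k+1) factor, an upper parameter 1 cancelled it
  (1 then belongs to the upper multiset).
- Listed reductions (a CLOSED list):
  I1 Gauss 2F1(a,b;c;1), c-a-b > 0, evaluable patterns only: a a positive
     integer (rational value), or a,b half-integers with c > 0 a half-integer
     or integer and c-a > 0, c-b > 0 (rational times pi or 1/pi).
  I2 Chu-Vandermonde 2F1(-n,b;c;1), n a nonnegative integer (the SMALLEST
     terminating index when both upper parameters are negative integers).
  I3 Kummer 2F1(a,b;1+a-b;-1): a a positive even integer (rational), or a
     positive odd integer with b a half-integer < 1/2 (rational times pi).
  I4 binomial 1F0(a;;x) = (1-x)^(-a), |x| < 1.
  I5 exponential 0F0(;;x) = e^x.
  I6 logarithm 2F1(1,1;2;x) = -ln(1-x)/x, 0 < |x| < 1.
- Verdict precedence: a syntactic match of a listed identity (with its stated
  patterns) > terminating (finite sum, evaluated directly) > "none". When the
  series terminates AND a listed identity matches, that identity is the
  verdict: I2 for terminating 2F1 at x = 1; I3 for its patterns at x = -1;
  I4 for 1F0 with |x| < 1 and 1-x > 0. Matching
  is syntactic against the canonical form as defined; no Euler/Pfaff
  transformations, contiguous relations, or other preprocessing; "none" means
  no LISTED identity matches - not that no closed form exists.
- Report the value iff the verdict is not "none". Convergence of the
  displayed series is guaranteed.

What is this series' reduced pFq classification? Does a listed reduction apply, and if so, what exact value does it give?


Canonical form: C = -12 times 2F1 with upper {1/5, 2}, lower {-1/2}, x = 3/7. Verdict: no listed reduction: x = 3/7 and upper {1/5, 2} fail every I1-I6 pattern.

Structural cue: t_0 = -12 here, and the constant factors (C = -12) combine into one prefactor.
Adjacent-term ratio: r(k) = (3/7) * (k+1/5) (k+2) / [(k-1/2) (k+1)] - rational in k, leading ratio (3/7); with t_0 = -12, classification follows.
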